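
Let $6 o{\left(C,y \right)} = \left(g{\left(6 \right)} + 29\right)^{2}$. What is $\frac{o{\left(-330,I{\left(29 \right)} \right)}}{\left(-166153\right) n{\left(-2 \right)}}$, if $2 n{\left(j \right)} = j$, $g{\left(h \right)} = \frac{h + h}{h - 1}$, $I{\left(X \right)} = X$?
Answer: $\frac{24649}{24922950} \approx 0.00098901$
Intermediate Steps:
$g{\left(h \right)} = \frac{2 h}{-1 + h}$
$n{\left(j \right)} = \frac{j}{2}$
$o{\left(C,y \right)} = \frac{24649}{150}$ ($o{\left(C,y \right)} = \frac{\left(2 \cdot 6 \frac{1}{-1 + 6} + 29\right)^{2}}{6} = \frac{\left(2 \cdot 6 \cdot \frac{1}{5} + 29\right)^{2}}{6} = \frac{\left(\frac{12}{5} + 29\right)^{2}}{6} = \frac{\left(\frac{157}{5}\right)^{2}}{6} = \frac{1}{6} \cdot \frac{24649}{25} = \frac{24649}{150}$)
$\frac{o{\left(-330,I{\left(29 \right)} \right)}}{\left(-166153\right) n{\left(-2 \right)}} = \frac{24649}{150 \left(- 166153 \cdot \frac{1}{2} \left(-2\right)\right)} = \frac{24649}{150 \left(\left(-166153\right) \left(-1\right)\right)} = \frac{24649}{150 \cdot 166153} = \frac{24649}{150} \cdot \frac{1}{166153} = \frac{24649}{24922950}$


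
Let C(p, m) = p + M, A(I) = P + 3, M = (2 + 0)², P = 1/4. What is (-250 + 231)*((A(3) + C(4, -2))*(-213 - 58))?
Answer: 231705/4 ≈ 57926.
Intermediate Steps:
P = ¼ ≈ 0.25000
M = 4 (M = 2² = 4)
A(I) = 13/4 (A(I) = ¼ + 3 = 13/4)
C(p, m) = 4 + p (C(p, m) = p + 4 = 4 + p)
(-250 + 231)*((A(3) + C(4, -2))*(-213 - 58)) = (-250 + 231)*((13/4 + (4 + 4))*(-213 - 58)) = -19*(13/4 + 8)*(-271) = -855*(-271)/4 = -19*(-12195/4) = 231705/4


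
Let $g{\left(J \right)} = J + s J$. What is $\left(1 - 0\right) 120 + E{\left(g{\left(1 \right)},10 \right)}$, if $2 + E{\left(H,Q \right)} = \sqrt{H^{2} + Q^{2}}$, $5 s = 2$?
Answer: $118 + \frac{\sqrt{2549}}{5} \approx 128.1$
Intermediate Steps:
$s = \frac{2}{5}$ ($s = \frac{1}{5} \cdot 2 = \frac{2}{5} \approx 0.4$)
$g{\left(J \right)} = \frac{7 J}{5}$ ($g{\left(J \right)} = J + \frac{2 J}{5} = \frac{7 J}{5}$)
$E{\left(H,Q \right)} = -2 + \sqrt{H^{2} + Q^{2}}$
$\left(1 - 0\right) 120 + E{\left(g{\left(1 \right)},10 \right)} = \left(1 - 0\right) 120 - \left(2 - \sqrt{\left(\frac{7}{5} \cdot 1\right)^{2} + 10^{2}}\right) = \left(1 + 0\right) 120 - \left(2 - \sqrt{\left(\frac{7}{5}\right)^{2} + 100}\right) = 1 \cdot 120 - \left(2 - \sqrt{\frac{49}{25} + 100}\right) = 120 - \left(2 - \sqrt{\frac{2549}{25}}\right) = 120 - \left(2 - \frac{\sqrt{2549}}{5}\right) = 118 + \frac{\sqrt{2549}}{5}$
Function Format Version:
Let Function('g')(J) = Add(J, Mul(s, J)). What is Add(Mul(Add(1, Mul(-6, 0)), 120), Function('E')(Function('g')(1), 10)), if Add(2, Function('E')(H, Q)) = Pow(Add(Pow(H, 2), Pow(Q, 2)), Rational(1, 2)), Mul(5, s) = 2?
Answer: Add(118, Mul(Rational(1, 5), Pow(2549, Rational(1, 2)))) ≈ 128.10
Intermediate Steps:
s = Rational(2, 5) (s = Mul(Rational(1, 5), 2) = Rational(2, 5) ≈ 0.40000)
Function('g')(J) = Mul(Rational(7, 5), J) (Function('g')(J) = Add(J, Mul(Rational(2, 5), J)) = Mul(Rational(7, 5), J))
Function('E')(H, Q) = Add(-2, Pow(Add(Pow(H, 2), Pow(Q, 2)), Rational(1, 2)))
Add(Mul(Add(1, Mul(-6, 0)), 120), Function('E')(Function('g')(1), 10)) = Add(Mul(Add(1, Mul(-6, 0)), 120), Add(-2, Pow(Add(Pow(Mul(Rational(7, 5), 1), 2), Pow(10, 2)), Rational(1, 2)))) = Add(Mul(Add(1, 0), 120), Add(-2, Pow(Add(Pow(Rational(7, 5), 2), 100), Rational(1, 2)))) = Add(Mul(1, 120), Add(-2, Pow(Add(Rational(49, 25), 100), Rational(1, 2)))) = Add(120, Add(-2, Pow(Rational(2549, 25), Rational(1, 2)))) = Add(120, Add(-2, Mul(Rational(1, 5), Pow(2549, Rational(1, 2))))) = Add(118, Mul(Rational(1, 5), Pow(2549, Rational(1, 2))))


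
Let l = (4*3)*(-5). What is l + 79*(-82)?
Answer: -6538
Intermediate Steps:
l = -60 (l = 12*(-5) = -60)
l + 79*(-82) = -60 + 79*(-82) = -60 - 6478 = -6538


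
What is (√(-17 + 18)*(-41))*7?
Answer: -287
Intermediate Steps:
(√(-17 + 18)*(-41))*7 = (√1*(-41))*7 = (1*(-41))*7 = -41*7 = -287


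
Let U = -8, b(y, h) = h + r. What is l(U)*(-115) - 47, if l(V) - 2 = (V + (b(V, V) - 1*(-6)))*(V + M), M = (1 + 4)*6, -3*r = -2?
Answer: 70009/3 ≈ 23336.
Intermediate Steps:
r = ⅔ (r = -⅓*(-2) = ⅔ ≈ 0.66667)
b(y, h) = ⅔ + h (b(y, h) = h + ⅔ = ⅔ + h)
M = 30 (M = 5*6 = 30)
l(V) = 2 + (30 + V)*(20/3 + 2*V) (l(V) = 2 + (V + ((⅔ + V) - 1*(-6)))*(V + 30) = 2 + (V + ((⅔ + V) + 6))*(30 + V) = 2 + (V + (20/3 + V))*(30 + V) = 2 + (20/3 + 2*V)*(30 + V) = 2 + (30 + V)*(20/3 + 2*V))
l(U)*(-115) - 47 = (202 + 2*(-8)² + (200/3)*(-8))*(-115) - 47 = (202 + 2*64 - 1600/3)*(-115) - 47 = (202 + 128 - 1600/3)*(-115) - 47 = -610/3*(-115) - 47 = 70150/3 - 47 = 70009/3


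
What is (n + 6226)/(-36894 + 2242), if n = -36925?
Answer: 30699/34652 ≈ 0.88592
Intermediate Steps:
(n + 6226)/(-36894 + 2242) = (-36925 + 6226)/(-36894 + 2242) = -30699/(-34652) = -30699*(-1/34652) = 30699/34652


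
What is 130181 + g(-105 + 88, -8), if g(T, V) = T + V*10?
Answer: 130084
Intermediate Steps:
g(T, V) = T + 10*V
130181 + g(-105 + 88, -8) = 130181 + ((-105 + 88) + 10*(-8)) = 130181 + (-17 - 80) = 130181 - 97 = 130084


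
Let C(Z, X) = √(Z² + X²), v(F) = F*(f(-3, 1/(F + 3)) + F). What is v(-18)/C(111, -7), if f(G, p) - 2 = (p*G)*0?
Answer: 144*√12370/6185 ≈ 2.5895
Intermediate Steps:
f(G, p) = 2 (f(G, p) = 2 + (p*G)*0 = 2 + (G*p)*0 = 2 + 0 = 2)
v(F) = F*(2 + F)
C(Z, X) = √(X² + Z²)
v(-18)/C(111, -7) = (-18*(2 - 18))/(√((-7)² + 111²)) = (-18*(-16))/(√(49 + 12321)) = 288/(√12370) = 288*(√12370/12370) = 144*√12370/6185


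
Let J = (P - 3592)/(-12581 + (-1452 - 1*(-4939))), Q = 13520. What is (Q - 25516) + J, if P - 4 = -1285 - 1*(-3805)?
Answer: -54545278/4547 ≈ -11996.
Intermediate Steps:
P = 2524 (P = 4 + (-1285 - 1*(-3805)) = 4 + (-1285 + 3805) = 4 + 2520 = 2524)
J = 534/4547 (J = (2524 - 3592)/(-12581 + (-1452 - 1*(-4939))) = -1068/(-12581 + (-1452 + 4939)) = -1068/(-12581 + 3487) = -1068/(-9094) = -1068*(-1/9094) = 534/4547 ≈ 0.11744)
(Q - 25516) + J = (13520 - 25516) + 534/4547 = -11996 + 534/4547 = -54545278/4547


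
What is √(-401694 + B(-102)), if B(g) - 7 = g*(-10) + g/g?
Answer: I*√400666 ≈ 632.98*I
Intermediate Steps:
B(g) = 8 - 10*g (B(g) = 7 + (g*(-10) + g/g) = 7 + (-10*g + 1) = 7 + (1 - 10*g) = 8 - 10*g)
√(-401694 + B(-102)) = √(-401694 + (8 - 10*(-102))) = √(-401694 + (8 + 1020)) = √(-401694 + 1028) = √(-400666) = I*√400666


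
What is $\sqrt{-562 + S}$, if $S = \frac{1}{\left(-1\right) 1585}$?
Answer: $\frac{49 i \sqrt{588035}}{1585} \approx 23.707 i$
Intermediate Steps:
$S = - \frac{1}{1585}$ ($S = \frac{1}{-1585} = - \frac{1}{1585} \approx -0.00063092$)
$\sqrt{-562 + S} = \sqrt{-562 - \frac{1}{1585}} = \sqrt{- \frac{890771}{1585}} = \frac{49 i \sqrt{588035}}{1585}$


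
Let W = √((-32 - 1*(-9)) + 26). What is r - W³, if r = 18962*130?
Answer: 2465060 - 3*√3 ≈ 2.4651e+6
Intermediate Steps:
W = √3 (W = √((-32 + 9) + 26) = √(-23 + 26) = √3 ≈ 1.7320)
r = 2465060
r - W³ = 2465060 - (√3)³ = 2465060 - 3*√3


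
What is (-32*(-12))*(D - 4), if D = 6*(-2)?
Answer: -6144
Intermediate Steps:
D = -12
(-32*(-12))*(D - 4) = (-32*(-12))*(-12 - 4) = 384*(-16) = -6144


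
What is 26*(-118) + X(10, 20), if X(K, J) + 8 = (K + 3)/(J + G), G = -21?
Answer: -3089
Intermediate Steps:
X(K, J) = -8 + (3 + K)/(-21 + J) (X(K, J) = -8 + (K + 3)/(J - 21) = -8 + (3 + K)/(-21 + J))
26*(-118) + X(10, 20) = 26*(-118) + (171 + 10 - 8*20)/(-21 + 20) = -3068 + (171 + 10 - 160)/(-1) = -3068 - 1*21 = -3068 - 21 = -3089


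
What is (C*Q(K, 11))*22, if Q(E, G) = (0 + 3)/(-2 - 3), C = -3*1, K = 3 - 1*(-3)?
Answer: 198/5 ≈ 39.600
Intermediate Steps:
K = 6 (K = 3 + 3 = 6)
C = -3
Q(E, G) = -⅗ (Q(E, G) = 3/(-5) = 3*(-⅕) = -⅗)
(C*Q(K, 11))*22 = -3*(-⅗)*22 = (9/5)*22 = 198/5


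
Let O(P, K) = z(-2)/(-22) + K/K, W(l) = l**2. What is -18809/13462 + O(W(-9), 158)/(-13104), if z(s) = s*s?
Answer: -150629203/107803696 ≈ -1.3973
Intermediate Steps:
z(s) = s**2
O(P, K) = 9/11 (O(P, K) = (-2)**2/(-22) + K/K = 4*(-1/22) + 1 = -2/11 + 1 = 9/11)
-18809/13462 + O(W(-9), 158)/(-13104) = -18809/13462 + (9/11)/(-13104) = -18809*1/13462 + (9/11)*(-1/13104) = -18809/13462 - 1/16016 = -150629203/107803696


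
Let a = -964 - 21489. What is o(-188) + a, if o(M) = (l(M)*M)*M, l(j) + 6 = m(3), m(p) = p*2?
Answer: -22453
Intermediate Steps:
m(p) = 2*p
l(j) = 0 (l(j) = -6 + 2*3 = -6 + 6 = 0)
a = -22453
o(M) = 0 (o(M) = (0*M)*M = 0*M = 0)
o(-188) + a = 0 - 22453 = -22453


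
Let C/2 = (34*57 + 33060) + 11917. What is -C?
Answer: -93830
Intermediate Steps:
C = 93830 (C = 2*((34*57 + 33060) + 11917) = 2*((1938 + 33060) + 11917) = 2*(34998 + 11917) = 2*46915 = 93830)
-C = -1*93830 = -93830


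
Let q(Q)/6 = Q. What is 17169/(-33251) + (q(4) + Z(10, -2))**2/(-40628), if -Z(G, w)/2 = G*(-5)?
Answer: -302202377/337730407 ≈ -0.89480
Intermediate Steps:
Z(G, w) = 10*G (Z(G, w) = -2*G*(-5) = -(-10)*G = 10*G)
q(Q) = 6*Q
17169/(-33251) + (q(4) + Z(10, -2))**2/(-40628) = 17169/(-33251) + (6*4 + 10*10)**2/(-40628) = 17169*(-1/33251) + (24 + 100)**2*(-1/40628) = -17169/33251 + 124**2*(-1/40628) = -17169/33251 + 15376*(-1/40628) = -17169/33251 - 3844/10157 = -302202377/337730407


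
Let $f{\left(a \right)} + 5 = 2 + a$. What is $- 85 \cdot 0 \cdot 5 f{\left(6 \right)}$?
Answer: $0$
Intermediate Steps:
$f{\left(a \right)} = -3 + a$ ($f{\left(a \right)} = -5 + \left(2 + a\right) = -3 + a$)
$- 85 \cdot 0 \cdot 5 f{\left(6 \right)} = - 85 \cdot 0 \cdot 5 \left(-3 + 6\right) = - 85 \cdot 0 \cdot 3 = \left(-85\right) 0 = 0$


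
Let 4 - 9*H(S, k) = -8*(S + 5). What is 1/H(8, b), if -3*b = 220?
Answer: 1/12 ≈ 0.083333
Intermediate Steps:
b = -220/3 (b = -⅓*220 = -220/3 ≈ -73.333)
H(S, k) = 44/9 + 8*S/9 (H(S, k) = 4/9 - (-8)*(S + 5)/9 = 4/9 - (-8)*(5 + S)/9 = 4/9 - (-40 - 8*S)/9 = 4/9 + (40/9 + 8*S/9) = 44/9 + 8*S/9)
1/H(8, b) = 1/(44/9 + (8/9)*8) = 1/(44/9 + 64/9) = 1/12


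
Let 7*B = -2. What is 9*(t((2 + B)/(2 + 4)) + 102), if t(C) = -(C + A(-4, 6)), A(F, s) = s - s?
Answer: 6408/7 ≈ 915.43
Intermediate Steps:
B = -2/7 (B = (⅐)*(-2) = -2/7 ≈ -0.28571)
A(F, s) = 0
t(C) = -C (t(C) = -(C + 0) = -C)
9*(t((2 + B)/(2 + 4)) + 102) = 9*(-(2 - 2/7)/(2 + 4) + 102) = 9*(-12/(7*6) + 102) = 9*(-1*2/7 + 102) = 9*(-2/7 + 102) = 9*(712/7) = 6408/7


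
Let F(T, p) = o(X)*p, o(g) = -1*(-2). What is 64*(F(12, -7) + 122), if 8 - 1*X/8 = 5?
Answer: 6912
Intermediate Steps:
X = 24 (X = 64 - 8*5 = 64 - 40 = 24)
o(g) = 2
F(T, p) = 2*p
64*(F(12, -7) + 122) = 64*(2*(-7) + 122) = 64*(-14 + 122) = 64*108 = 6912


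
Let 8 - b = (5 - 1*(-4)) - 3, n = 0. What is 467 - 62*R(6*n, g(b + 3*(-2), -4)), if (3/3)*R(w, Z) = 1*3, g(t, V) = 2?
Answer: 281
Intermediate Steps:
b = 2 (b = 8 - ((5 - 1*(-4)) - 3) = 8 - ((5 + 4) - 3) = 8 - (9 - 3) = 8 - 1*6 = 8 - 6 = 2)
R(w, Z) = 3 (R(w, Z) = 1*3 = 3)
467 - 62*R(6*n, g(b + 3*(-2), -4)) = 467 - 62*3 = 467 - 186 = 281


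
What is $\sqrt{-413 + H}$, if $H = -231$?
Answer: $2 i \sqrt{161} \approx 25.377 i$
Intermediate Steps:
$\sqrt{-413 + H} = \sqrt{-413 - 231} = \sqrt{-644} = 2 i \sqrt{161}$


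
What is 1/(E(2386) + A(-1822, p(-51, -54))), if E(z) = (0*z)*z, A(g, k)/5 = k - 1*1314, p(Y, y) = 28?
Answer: -1/6430 ≈ -0.00015552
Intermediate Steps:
A(g, k) = -6570 + 5*k (A(g, k) = 5*(k - 1*1314) = 5*(k - 1314) = 5*(-1314 + k) = -6570 + 5*k)
E(z) = 0 (E(z) = 0*z = 0)
1/(E(2386) + A(-1822, p(-51, -54))) = 1/(0 + (-6570 + 5*28)) = 1/(0 + (-6570 + 140)) = 1/(0 - 6430) = 1/(-6430) = -1/6430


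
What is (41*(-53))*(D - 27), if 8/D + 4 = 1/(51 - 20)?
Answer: 189157/3 ≈ 63052.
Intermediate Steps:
D = -248/123 (D = 8/(-4 + 1/(51 - 20)) = 8/(-4 + 1/31) = 8/(-123/31) = 8*(-31/123) = -248/123 ≈ -2.0163)
(41*(-53))*(D - 27) = (41*(-53))*(-248/123 - 27) = -2173*(-3569/123) = 189157/3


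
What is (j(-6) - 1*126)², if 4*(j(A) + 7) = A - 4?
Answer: 73441/4 ≈ 18360.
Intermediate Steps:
j(A) = -8 + A/4 (j(A) = -7 + (A - 4)/4 = -7 + (-4 + A)/4 = -7 + (-1 + A/4) = -8 + A/4)
(j(-6) - 1*126)² = ((-8 + (¼)*(-6)) - 1*126)² = ((-8 - 3/2) - 126)² = (-19/2 - 126)² = (-271/2)² = 73441/4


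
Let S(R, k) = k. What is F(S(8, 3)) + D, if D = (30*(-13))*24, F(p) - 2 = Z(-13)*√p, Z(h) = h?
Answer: -9358 - 13*√3 ≈ -9380.5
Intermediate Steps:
F(p) = 2 - 13*√p
D = -9360 (D = -390*24 = -9360)
F(S(8, 3)) + D = (2 - 13*√3) - 9360 = -9358 - 13*√3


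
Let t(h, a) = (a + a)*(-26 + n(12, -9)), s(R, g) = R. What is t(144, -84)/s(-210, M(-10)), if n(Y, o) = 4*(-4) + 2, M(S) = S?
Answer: -32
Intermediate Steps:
n(Y, o) = -14 (n(Y, o) = -16 + 2 = -14)
t(h, a) = -80*a (t(h, a) = (a + a)*(-26 - 14) = (2*a)*(-40) = -80*a)
t(144, -84)/s(-210, M(-10)) = -80*(-84)/(-210) = 6720*(-1/210) = -32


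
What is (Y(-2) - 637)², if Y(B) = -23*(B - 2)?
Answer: 297025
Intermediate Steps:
Y(B) = 46 - 23*B (Y(B) = -23*(-2 + B) = 46 - 23*B)
(Y(-2) - 637)² = ((46 - 23*(-2)) - 637)² = ((46 + 46) - 637)² = (92 - 637)² = (-545)² = 297025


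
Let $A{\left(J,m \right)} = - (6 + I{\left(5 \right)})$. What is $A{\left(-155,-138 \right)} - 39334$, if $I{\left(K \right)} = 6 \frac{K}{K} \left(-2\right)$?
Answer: $-39328$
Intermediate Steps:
$I{\left(K \right)} = -12$ ($I{\left(K \right)} = 6 \cdot 1 \left(-2\right) = 6 \left(-2\right) = -12$)
$A{\left(J,m \right)} = 6$ ($A{\left(J,m \right)} = - (6 - 12) = \left(-1\right) \left(-6\right) = 6$)
$A{\left(-155,-138 \right)} - 39334 = 6 - 39334 = -39328$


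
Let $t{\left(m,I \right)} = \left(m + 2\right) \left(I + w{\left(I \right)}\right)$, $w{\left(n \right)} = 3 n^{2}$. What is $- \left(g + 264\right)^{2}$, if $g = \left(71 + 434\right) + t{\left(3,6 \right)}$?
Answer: $-1792921$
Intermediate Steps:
$t{\left(m,I \right)} = \left(2 + m\right) \left(I + 3 I^{2}\right)$ ($t{\left(m,I \right)} = \left(m + 2\right) \left(I + 3 I^{2}\right) = \left(2 + m\right) \left(I + 3 I^{2}\right)$)
$g = 1075$ ($g = \left(71 + 434\right) + 6 \left(2 + 3 + 6 \cdot 6 + 3 \cdot 6 \cdot 3\right) = 505 + 6 \left(2 + 3 + 36 + 54\right) = 505 + 6 \cdot 95 = 505 + 570 = 1075$)
$- \left(g + 264\right)^{2} = - \left(1075 + 264\right)^{2} = - 1339^{2} = \left(-1\right) 1792921 = -1792921$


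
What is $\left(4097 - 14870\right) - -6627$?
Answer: $-4146$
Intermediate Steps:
$\left(4097 - 14870\right) - -6627 = -10773 + 6627 = -4146$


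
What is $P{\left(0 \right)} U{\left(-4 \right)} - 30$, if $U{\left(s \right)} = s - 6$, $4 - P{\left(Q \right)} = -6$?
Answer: $-130$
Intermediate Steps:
$P{\left(Q \right)} = 10$ ($P{\left(Q \right)} = 4 - -6 = 4 + 6 = 10$)
$U{\left(s \right)} = -6 + s$
$P{\left(0 \right)} U{\left(-4 \right)} - 30 = 10 \left(-6 - 4\right) - 30 = 10 \left(-10\right) - 30 = -100 - 30 = -130$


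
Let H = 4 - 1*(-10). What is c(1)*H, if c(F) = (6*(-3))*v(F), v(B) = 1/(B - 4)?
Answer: 84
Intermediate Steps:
H = 14 (H = 4 + 10 = 14)
v(B) = 1/(-4 + B)
c(F) = -18/(-4 + F) (c(F) = (6*(-3))/(-4 + F) = -18/(-4 + F))
c(1)*H = -18/(-4 + 1)*14 = -18/(-3)*14 = -18*(-1/3)*14 = 6*14 = 84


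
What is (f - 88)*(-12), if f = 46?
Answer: 504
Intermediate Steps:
(f - 88)*(-12) = (46 - 88)*(-12) = -42*(-12) = 504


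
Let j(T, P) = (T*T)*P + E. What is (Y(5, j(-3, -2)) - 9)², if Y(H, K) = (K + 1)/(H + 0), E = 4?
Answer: 3364/25 ≈ 134.56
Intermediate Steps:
j(T, P) = 4 + P*T² (j(T, P) = (T*T)*P + 4 = T²*P + 4 = P*T² + 4 = 4 + P*T²)
Y(H, K) = (1 + K)/H
(Y(5, j(-3, -2)) - 9)² = ((1 + (4 - 2*(-3)²))/5 - 9)² = ((1 + (4 - 2*9))/5 - 9)² = ((1 + (4 - 18))/5 - 9)² = ((1 - 14)/5 - 9)² = ((⅕)*(-13) - 9)² = (-13/5 - 9)² = (-58/5)² = 3364/25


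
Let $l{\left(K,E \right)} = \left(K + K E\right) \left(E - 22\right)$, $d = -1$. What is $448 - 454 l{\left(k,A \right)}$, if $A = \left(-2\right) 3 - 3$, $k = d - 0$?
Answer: $113040$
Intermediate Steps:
$k = -1$ ($k = -1 - 0 = -1 + 0 = -1$)
$A = -9$ ($A = -6 - 3 = -9$)
$l{\left(K,E \right)} = \left(-22 + E\right) \left(K + E K\right)$ ($l{\left(K,E \right)} = \left(K + E K\right) \left(-22 + E\right) = \left(-22 + E\right) \left(K + E K\right)$)
$448 - 454 l{\left(k,A \right)} = 448 - 454 \left(- (-22 + \left(-9\right)^{2} - -189)\right) = 448 - 454 \left(- (-22 + 81 + 189)\right) = 448 - 454 \left(\left(-1\right) 248\right) = 448 - -112592 = 448 + 112592 = 113040$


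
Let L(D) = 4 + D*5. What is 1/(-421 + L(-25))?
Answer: -1/542 ≈ -0.0018450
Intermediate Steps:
L(D) = 4 + 5*D
1/(-421 + L(-25)) = 1/(-421 + (4 + 5*(-25))) = 1/(-421 + (4 - 125)) = 1/(-421 - 121) = 1/(-542) = -1/542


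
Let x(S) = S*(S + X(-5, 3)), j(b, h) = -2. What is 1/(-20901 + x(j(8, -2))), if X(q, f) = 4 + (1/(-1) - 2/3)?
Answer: -3/62705 ≈ -4.7843e-5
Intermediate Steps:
X(q, f) = 7/3 (X(q, f) = 4 + (1*(-1) - 2*⅓) = 4 + (-1 - ⅔) = 4 - 5/3 = 7/3)
x(S) = S*(7/3 + S) (x(S) = S*(S + 7/3) = S*(7/3 + S))
1/(-20901 + x(j(8, -2))) = 1/(-20901 + (⅓)*(-2)*(7 + 3*(-2))) = 1/(-20901 + (⅓)*(-2)*(7 - 6)) = 1/(-20901 + (⅓)*(-2)*1) = 1/(-20901 - ⅔) = 1/(-62705/3) = -3/62705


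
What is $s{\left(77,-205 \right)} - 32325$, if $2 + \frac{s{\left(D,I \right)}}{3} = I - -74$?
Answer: $-32724$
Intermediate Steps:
$s{\left(D,I \right)} = 216 + 3 I$ ($s{\left(D,I \right)} = -6 + 3 \left(I - -74\right) = -6 + 3 \left(I + 74\right) = -6 + 3 \left(74 + I\right) = -6 + \left(222 + 3 I\right) = 216 + 3 I$)
$s{\left(77,-205 \right)} - 32325 = \left(216 + 3 \left(-205\right)\right) - 32325 = \left(216 - 615\right) - 32325 = -399 - 32325 = -32724$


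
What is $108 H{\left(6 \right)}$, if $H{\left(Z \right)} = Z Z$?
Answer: $3888$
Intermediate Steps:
$H{\left(Z \right)} = Z^{2}$
$108 H{\left(6 \right)} = 108 \cdot 6^{2} = 108 \cdot 36 = 3888$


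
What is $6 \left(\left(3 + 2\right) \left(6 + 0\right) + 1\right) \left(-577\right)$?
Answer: $-107322$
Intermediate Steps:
$6 \left(\left(3 + 2\right) \left(6 + 0\right) + 1\right) \left(-577\right) = 6 \left(5 \cdot 6 + 1\right) \left(-577\right) = 6 \left(30 + 1\right) \left(-577\right) = 6 \cdot 31 \left(-577\right) = 186 \left(-577\right) = -107322$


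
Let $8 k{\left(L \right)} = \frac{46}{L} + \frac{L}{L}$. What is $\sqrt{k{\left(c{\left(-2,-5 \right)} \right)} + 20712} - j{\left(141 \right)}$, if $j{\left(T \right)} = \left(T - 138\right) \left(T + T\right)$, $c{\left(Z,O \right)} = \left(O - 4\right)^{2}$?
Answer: $-846 + \frac{\sqrt{26843006}}{36} \approx -702.08$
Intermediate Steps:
$c{\left(Z,O \right)} = \left(-4 + O\right)^{2}$
$j{\left(T \right)} = 2 T \left(-138 + T\right)$ ($j{\left(T \right)} = \left(-138 + T\right) 2 T = 2 T \left(-138 + T\right)$)
$k{\left(L \right)} = \frac{1}{8} + \frac{23}{4 L}$ ($k{\left(L \right)} = \frac{\frac{46}{L} + \frac{L}{L}}{8} = \frac{\frac{46}{L} + 1}{8} = \frac{1 + \frac{46}{L}}{8} = \frac{1}{8} + \frac{23}{4 L}$)
$\sqrt{k{\left(c{\left(-2,-5 \right)} \right)} + 20712} - j{\left(141 \right)} = \sqrt{\frac{46 + \left(-4 - 5\right)^{2}}{8 \left(-4 - 5\right)^{2}} + 20712} - 2 \cdot 141 \left(-138 + 141\right) = \sqrt{\frac{46 + \left(-9\right)^{2}}{8 \left(-9\right)^{2}} + 20712} - 2 \cdot 141 \cdot 3 = \sqrt{\frac{46 + 81}{8 \cdot 81} + 20712} - 846 = \sqrt{\frac{1}{8} \cdot \frac{1}{81} \cdot 127 + 20712} - 846 = \sqrt{\frac{127}{648} + 20712} - 846 = \sqrt{\frac{13421503}{648}} - 846 = \frac{\sqrt{26843006}}{36} - 846 = -846 + \frac{\sqrt{26843006}}{36}$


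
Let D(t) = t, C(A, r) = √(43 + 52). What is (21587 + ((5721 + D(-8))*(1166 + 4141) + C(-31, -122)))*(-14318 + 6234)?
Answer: -245272424152 - 8084*√95 ≈ -2.4527e+11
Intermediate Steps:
C(A, r) = √95
(21587 + ((5721 + D(-8))*(1166 + 4141) + C(-31, -122)))*(-14318 + 6234) = (21587 + ((5721 - 8)*(1166 + 4141) + √95))*(-14318 + 6234) = (21587 + (5713*5307 + √95))*(-8084) = (21587 + (30318891 + √95))*(-8084) = (30340478 + √95)*(-8084) = -245272424152 - 8084*√95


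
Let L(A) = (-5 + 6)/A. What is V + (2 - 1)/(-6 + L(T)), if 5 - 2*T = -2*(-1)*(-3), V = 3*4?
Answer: 757/64 ≈ 11.828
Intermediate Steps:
V = 12
T = 11/2 (T = 5/2 - (-2*(-1))*(-3)/2 = 5/2 - (-3) = 5/2 - ½*(-6) = 5/2 + 3 = 11/2 ≈ 5.5000)
L(A) = 1/A
V + (2 - 1)/(-6 + L(T)) = 12 + (2 - 1)/(-6 + 1/(11/2)) = 12 + 1/(-6 + 2/11) = 12 + 1/(-64/11) = 12 + 1*(-11/64) = 12 - 11/64 = 757/64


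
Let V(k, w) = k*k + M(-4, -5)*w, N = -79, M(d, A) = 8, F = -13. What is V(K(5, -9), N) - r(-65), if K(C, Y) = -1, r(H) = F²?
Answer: -800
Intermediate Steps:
r(H) = 169 (r(H) = (-13)² = 169)
V(k, w) = k² + 8*w (V(k, w) = k*k + 8*w = k² + 8*w)
V(K(5, -9), N) - r(-65) = ((-1)² + 8*(-79)) - 1*169 = (1 - 632) - 169 = -631 - 169 = -800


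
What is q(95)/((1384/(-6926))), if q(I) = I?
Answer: -328985/692 ≈ -475.41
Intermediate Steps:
q(95)/((1384/(-6926))) = 95/((1384/(-6926))) = 95/((1384*(-1/6926))) = 95/(-692/3463) = 95*(-3463/692) = -328985/692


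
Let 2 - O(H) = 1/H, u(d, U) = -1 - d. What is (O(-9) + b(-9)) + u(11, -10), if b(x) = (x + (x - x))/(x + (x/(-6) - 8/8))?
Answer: -1351/153 ≈ -8.8301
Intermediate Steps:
b(x) = x/(-1 + 5*x/6) (b(x) = (x + 0)/(x + (x*(-⅙) - 8*⅛)) = x/(x + (-x/6 - 1)) = x/(x + (-1 - x/6)) = x/(-1 + 5*x/6))
O(H) = 2 - 1/H
(O(-9) + b(-9)) + u(11, -10) = ((2 - 1/(-9)) + 6*(-9)/(-6 + 5*(-9))) + (-1 - 1*11) = ((2 - 1*(-⅑)) + 6*(-9)/(-6 - 45)) + (-1 - 11) = ((2 + ⅑) + 6*(-9)/(-51)) - 12 = (19/9 + 6*(-9)*(-1/51)) - 12 = (19/9 + 18/17) - 12 = 485/153 - 12 = -1351/153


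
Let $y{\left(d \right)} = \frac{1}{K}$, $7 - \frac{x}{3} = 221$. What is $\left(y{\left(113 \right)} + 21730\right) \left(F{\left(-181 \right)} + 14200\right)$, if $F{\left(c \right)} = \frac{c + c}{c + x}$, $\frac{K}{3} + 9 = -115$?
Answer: $\frac{15745374476293}{51026} \approx 3.0858 \cdot 10^{8}$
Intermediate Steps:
$x = -642$ ($x = 21 - 663 = -642$)
$K = -372$ ($K = -27 + 3 \left(-115\right) = -27 - 345 = -372$)
$F{\left(c \right)} = \frac{2 c}{-642 + c}$ ($F{\left(c \right)} = \frac{c + c}{c - 642} = \frac{2 c}{-642 + c}$)
$y{\left(d \right)} = - \frac{1}{372}$ ($y{\left(d \right)} = \frac{1}{-372} = - \frac{1}{372}$)
$\left(y{\left(113 \right)} + 21730\right) \left(F{\left(-181 \right)} + 14200\right) = \left(- \frac{1}{372} + 21730\right) \left(2 \left(-181\right) \frac{1}{-642 - 181} + 14200\right) = \frac{8083559 \left(2 \left(-181\right) \frac{1}{-823} + 14200\right)}{372} = \frac{8083559 \left(2 \left(-181\right) \left(- \frac{1}{823}\right) + 14200\right)}{372} = \frac{8083559 \left(\frac{362}{823} + 14200\right)}{372} = \frac{8083559}{372} \cdot \frac{11686962}{823} = \frac{15745374476293}{51026}$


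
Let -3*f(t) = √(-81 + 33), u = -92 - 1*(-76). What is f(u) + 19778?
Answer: 19778 - 4*I*√3/3 ≈ 19778.0 - 2.3094*I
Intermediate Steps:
u = -16 (u = -92 + 76 = -16)
f(t) = -4*I*√3/3 (f(t) = -√(-81 + 33)/3 = -4*I*√3/3)
f(u) + 19778 = -4*I*√3/3 + 19778 = 19778 - 4*I*√3/3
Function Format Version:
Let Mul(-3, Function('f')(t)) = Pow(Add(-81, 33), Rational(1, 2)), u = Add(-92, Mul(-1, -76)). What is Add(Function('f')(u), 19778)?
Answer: Add(19778, Mul(Rational(-4, 3), I, Pow(3, Rational(1, 2)))) ≈ Add(19778., Mul(-2.3094, I))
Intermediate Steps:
u = -16 (u = Add(-92, 76) = -16)
Function('f')(t) = Mul(Rational(-4, 3), I, Pow(3, Rational(1, 2))) (Function('f')(t) = Mul(Rational(-1, 3), Pow(Add(-81, 33), Rational(1, 2))) = Mul(Rational(-1, 3), Pow(-48, Rational(1, 2))) = Mul(Rational(-1, 3), Mul(4, I, Pow(3, Rational(1, 2)))) = Mul(Rational(-4, 3), I, Pow(3, Rational(1, 2))))
Add(Function('f')(u), 19778) = Add(Mul(Rational(-4, 3), I, Pow(3, Rational(1, 2))), 19778) = Add(19778, Mul(Rational(-4, 3), I, Pow(3, Rational(1, 2))))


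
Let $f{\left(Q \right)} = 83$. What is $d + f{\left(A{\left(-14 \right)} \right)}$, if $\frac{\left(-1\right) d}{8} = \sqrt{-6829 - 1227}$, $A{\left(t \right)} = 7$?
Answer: $83 - 16 i \sqrt{2014} \approx 83.0 - 718.04 i$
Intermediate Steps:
$d = - 16 i \sqrt{2014}$ ($d = - 8 \sqrt{-6829 - 1227} = - 8 \sqrt{-8056} = - 8 \cdot 2 i \sqrt{2014} = - 16 i \sqrt{2014} \approx - 718.04 i$)
$d + f{\left(A{\left(-14 \right)} \right)} = - 16 i \sqrt{2014} + 83 = 83 - 16 i \sqrt{2014}$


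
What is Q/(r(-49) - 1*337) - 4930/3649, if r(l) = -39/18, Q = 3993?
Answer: -8859572/675065 ≈ -13.124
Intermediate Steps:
r(l) = -13/6 (r(l) = -39*1/18 = -13/6)
Q/(r(-49) - 1*337) - 4930/3649 = 3993/(-13/6 - 1*337) - 4930/3649 = 3993/(-13/6 - 337) - 4930*1/3649 = 3993/(-2035/6) - 4930/3649 = 3993*(-6/2035) - 4930/3649 = -2178/185 - 4930/3649 = -8859572/675065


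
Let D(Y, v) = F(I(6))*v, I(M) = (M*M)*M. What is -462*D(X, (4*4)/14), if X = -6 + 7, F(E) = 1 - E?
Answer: 113520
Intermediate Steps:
I(M) = M³ (I(M) = M²*M = M³)
X = 1
D(Y, v) = -215*v (D(Y, v) = (1 - 1*6³)*v = (1 - 1*216)*v = (1 - 216)*v = -215*v)
-462*D(X, (4*4)/14) = -(-99330)*(4*4)/14 = -(-99330)*16*(1/14) = -(-99330)*8/7 = -462*(-1720/7) = 113520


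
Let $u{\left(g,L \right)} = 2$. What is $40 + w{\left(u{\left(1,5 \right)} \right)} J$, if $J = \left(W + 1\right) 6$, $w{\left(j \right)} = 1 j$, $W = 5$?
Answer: $112$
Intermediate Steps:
$w{\left(j \right)} = j$
$J = 36$ ($J = \left(5 + 1\right) 6 = 6 \cdot 6 = 36$)
$40 + w{\left(u{\left(1,5 \right)} \right)} J = 40 + 2 \cdot 36 = 40 + 72 = 112$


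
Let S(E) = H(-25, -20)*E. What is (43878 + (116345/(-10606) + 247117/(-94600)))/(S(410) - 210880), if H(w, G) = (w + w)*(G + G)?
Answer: 7335063545483/101857817952000 ≈ 0.072013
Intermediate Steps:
H(w, G) = 4*G*w (H(w, G) = (2*w)*(2*G) = 4*G*w)
S(E) = 2000*E (S(E) = (4*(-20)*(-25))*E = 2000*E)
(43878 + (116345/(-10606) + 247117/(-94600)))/(S(410) - 210880) = (43878 + (116345/(-10606) + 247117/(-94600)))/(2000*410 - 210880) = (43878 + (116345*(-1/10606) + 247117*(-1/94600)))/(820000 - 210880) = (43878 + (-116345/10606 - 247117/94600))/609120 = (43878 - 6813579951/501663800)*(1/609120) = (22005190636449/501663800)*(1/609120) = 7335063545483/101857817952000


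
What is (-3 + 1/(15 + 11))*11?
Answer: -847/26 ≈ -32.577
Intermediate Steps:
(-3 + 1/(15 + 11))*11 = (-3 + 1/26)*11 = -77/26*11 = -847/26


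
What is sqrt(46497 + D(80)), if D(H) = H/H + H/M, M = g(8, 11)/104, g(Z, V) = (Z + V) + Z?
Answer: sqrt(3791298)/9 ≈ 216.35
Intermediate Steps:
g(Z, V) = V + 2*Z (g(Z, V) = (V + Z) + Z = V + 2*Z)
M = 27/104 (M = (11 + 2*8)/104 = (11 + 16)*(1/104) = 27*(1/104) = 27/104 ≈ 0.25962)
D(H) = 1 + 104*H/27 (D(H) = H/H + H/(27/104) = 1 + H*(104/27) = 1 + 104*H/27)
sqrt(46497 + D(80)) = sqrt(46497 + (1 + (104/27)*80)) = sqrt(46497 + (1 + 8320/27)) = sqrt(46497 + 8347/27) = sqrt(1263766/27) = sqrt(3791298)/9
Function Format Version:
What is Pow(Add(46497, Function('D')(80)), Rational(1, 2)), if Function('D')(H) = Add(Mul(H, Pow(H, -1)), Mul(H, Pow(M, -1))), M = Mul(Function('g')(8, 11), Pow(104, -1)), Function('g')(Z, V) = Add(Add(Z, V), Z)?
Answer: Mul(Rational(1, 9), Pow(3791298, Rational(1, 2))) ≈ 216.35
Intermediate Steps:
Function('g')(Z, V) = Add(V, Mul(2, Z)) (Function('g')(Z, V) = Add(Add(V, Z), Z) = Add(V, Mul(2, Z)))
M = Rational(27, 104) (M = Mul(Add(11, Mul(2, 8)), Pow(104, -1)) = Mul(Add(11, 16), Rational(1, 104)) = Mul(27, Rational(1, 104)) = Rational(27, 104) ≈ 0.25962)
Function('D')(H) = Add(1, Mul(Rational(104, 27), H)) (Function('D')(H) = Add(Mul(H, Pow(H, -1)), Mul(H, Pow(Rational(27, 104), -1))) = Add(1, Mul(H, Rational(104, 27))) = Add(1, Mul(Rational(104, 27), H)))
Pow(Add(46497, Function('D')(80)), Rational(1, 2)) = Pow(Add(46497, Add(1, Mul(Rational(104, 27), 80))), Rational(1, 2)) = Pow(Add(46497, Add(1, Rational(8320, 27))), Rational(1, 2)) = Pow(Add(46497, Rational(8347, 27)), Rational(1, 2)) = Pow(Rational(1263766, 27), Rational(1, 2)) = Mul(Rational(1, 9), Pow(3791298, Rational(1, 2)))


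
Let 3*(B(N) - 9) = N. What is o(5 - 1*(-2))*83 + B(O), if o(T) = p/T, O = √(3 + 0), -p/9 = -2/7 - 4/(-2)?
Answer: -8523/49 + √3/3 ≈ -173.36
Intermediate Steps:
p = -108/7 (p = -9*(-2/7 - 4/(-2)) = -9*(-2*⅐ - 4*(-½)) = -9*(-2/7 + 2) = -9*12/7 = -108/7 ≈ -15.429)
O = √3 ≈ 1.7320
B(N) = 9 + N/3
o(T) = -108/(7*T)
o(5 - 1*(-2))*83 + B(O) = -108/(7*(5 - 1*(-2)))*83 + (9 + √3/3) = -108/(7*(5 + 2))*83 + (9 + √3/3) = -108/7/7*83 + (9 + √3/3) = -108/7*⅐*83 + (9 + √3/3) = -108/49*83 + (9 + √3/3) = -8964/49 + (9 + √3/3) = -8523/49 + √3/3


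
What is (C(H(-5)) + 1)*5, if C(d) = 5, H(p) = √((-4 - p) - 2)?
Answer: 30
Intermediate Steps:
H(p) = √(-6 - p)
(C(H(-5)) + 1)*5 = (5 + 1)*5 = 6*5 = 30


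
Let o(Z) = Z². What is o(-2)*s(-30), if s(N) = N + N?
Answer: -240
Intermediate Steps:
s(N) = 2*N
o(-2)*s(-30) = (-2)²*(2*(-30)) = 4*(-60) = -240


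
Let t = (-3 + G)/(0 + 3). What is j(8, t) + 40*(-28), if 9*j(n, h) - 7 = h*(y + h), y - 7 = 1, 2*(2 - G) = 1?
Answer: -40307/36 ≈ -1119.6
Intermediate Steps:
G = 3/2 (G = 2 - ½*1 = 2 - ½ = 3/2 ≈ 1.5000)
y = 8 (y = 7 + 1 = 8)
t = -½ (t = (-3 + 3/2)/(0 + 3) = -3/2/3 = -3/2*⅓ = -½ ≈ -0.50000)
j(n, h) = 7/9 + h*(8 + h)/9 (j(n, h) = 7/9 + (h*(8 + h))/9 = 7/9 + h*(8 + h)/9)
j(8, t) + 40*(-28) = (7/9 + (-½)²/9 + (8/9)*(-½)) + 40*(-28) = (7/9 + (⅑)*(¼) - 4/9) - 1120 = (7/9 + 1/36 - 4/9) - 1120 = 13/36 - 1120 = -40307/36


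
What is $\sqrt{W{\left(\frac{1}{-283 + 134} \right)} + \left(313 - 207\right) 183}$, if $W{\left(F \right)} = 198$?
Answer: $2 \sqrt{4899} \approx 139.99$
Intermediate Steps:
$\sqrt{W{\left(\frac{1}{-283 + 134} \right)} + \left(313 - 207\right) 183} = \sqrt{198 + \left(313 - 207\right) 183} = \sqrt{198 + 106 \cdot 183} = \sqrt{198 + 19398} = \sqrt{19596} = 2 \sqrt{4899}$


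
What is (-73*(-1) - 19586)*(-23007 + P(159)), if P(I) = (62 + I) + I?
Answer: 441520651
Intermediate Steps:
P(I) = 62 + 2*I
(-73*(-1) - 19586)*(-23007 + P(159)) = (-73*(-1) - 19586)*(-23007 + (62 + 2*159)) = (73 - 19586)*(-23007 + (62 + 318)) = -19513*(-23007 + 380) = -19513*(-22627) = 441520651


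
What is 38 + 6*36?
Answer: 254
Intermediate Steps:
38 + 6*36 = 38 + 216 = 254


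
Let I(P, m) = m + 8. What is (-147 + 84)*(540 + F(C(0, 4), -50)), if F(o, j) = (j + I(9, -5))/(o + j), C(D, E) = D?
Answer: -1703961/50 ≈ -34079.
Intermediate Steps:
I(P, m) = 8 + m
F(o, j) = (3 + j)/(j + o) (F(o, j) = (j + (8 - 5))/(o + j) = (j + 3)/(j + o) = (3 + j)/(j + o))
(-147 + 84)*(540 + F(C(0, 4), -50)) = (-147 + 84)*(540 + (3 - 50)/(-50 + 0)) = -63*(540 - 47/(-50)) = -63*(540 - 1/50*(-47)) = -63*(540 + 47/50) = -63*27047/50 = -1703961/50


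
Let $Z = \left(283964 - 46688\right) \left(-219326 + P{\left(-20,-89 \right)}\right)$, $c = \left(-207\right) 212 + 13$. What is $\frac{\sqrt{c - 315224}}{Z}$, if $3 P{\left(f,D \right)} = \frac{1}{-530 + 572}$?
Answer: $- \frac{7 i \sqrt{359095}}{364285558650} \approx - 1.1515 \cdot 10^{-8} i$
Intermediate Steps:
$P{\left(f,D \right)} = \frac{1}{126}$ ($P{\left(f,D \right)} = \frac{1}{3 \left(-530 + 572\right)} = \frac{1}{3 \cdot 42} = \frac{1}{3} \cdot \frac{1}{42} = \frac{1}{126}$)
$c = -43871$ ($c = -43884 + 13 = -43871$)
$Z = - \frac{364285558650}{7}$ ($Z = \left(283964 - 46688\right) \left(-219326 + \frac{1}{126}\right) = 237276 \left(- \frac{27635075}{126}\right) = - \frac{364285558650}{7} \approx -5.2041 \cdot 10^{10}$)
$\frac{\sqrt{c - 315224}}{Z} = \frac{\sqrt{-43871 - 315224}}{- \frac{364285558650}{7}} = \sqrt{-359095} \left(- \frac{7}{364285558650}\right) = i \sqrt{359095} \left(- \frac{7}{364285558650}\right) = - \frac{7 i \sqrt{359095}}{364285558650}$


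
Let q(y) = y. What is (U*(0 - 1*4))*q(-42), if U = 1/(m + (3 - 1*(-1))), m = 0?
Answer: 42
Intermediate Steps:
U = 1/4 (U = 1/(0 + (3 - 1*(-1))) = 1/(0 + (3 + 1)) = 1/(0 + 4) = 1/4 ≈ 0.25000)
(U*(0 - 1*4))*q(-42) = ((0 - 1*4)/4)*(-42) = ((0 - 4)/4)*(-42) = ((1/4)*(-4))*(-42) = -1*(-42) = 42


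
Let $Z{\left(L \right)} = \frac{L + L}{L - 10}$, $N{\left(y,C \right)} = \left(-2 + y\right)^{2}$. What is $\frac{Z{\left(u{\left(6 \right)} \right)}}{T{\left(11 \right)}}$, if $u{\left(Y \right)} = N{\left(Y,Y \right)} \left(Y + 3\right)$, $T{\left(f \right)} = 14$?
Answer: $\frac{72}{469} \approx 0.15352$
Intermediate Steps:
$u{\left(Y \right)} = \left(-2 + Y\right)^{2} \left(3 + Y\right)$ ($u{\left(Y \right)} = \left(-2 + Y\right)^{2} \left(Y + 3\right) = \left(-2 + Y\right)^{2} \left(3 + Y\right)$)
$Z{\left(L \right)} = \frac{2 L}{-10 + L}$
$\frac{Z{\left(u{\left(6 \right)} \right)}}{T{\left(11 \right)}} = \frac{2 \left(-2 + 6\right)^{2} \left(3 + 6\right) \frac{1}{-10 + \left(-2 + 6\right)^{2} \left(3 + 6\right)}}{14} = \frac{2 \cdot 4^{2} \cdot 9}{-10 + 4^{2} \cdot 9} \cdot \frac{1}{14} = \frac{2 \cdot 16 \cdot 9}{-10 + 16 \cdot 9} \cdot \frac{1}{14} = 2 \cdot 144 \frac{1}{-10 + 144} \cdot \frac{1}{14} = 2 \cdot 144 \cdot \frac{1}{134} \cdot \frac{1}{14} = \frac{144}{67} \cdot \frac{1}{14} = \frac{72}{469}$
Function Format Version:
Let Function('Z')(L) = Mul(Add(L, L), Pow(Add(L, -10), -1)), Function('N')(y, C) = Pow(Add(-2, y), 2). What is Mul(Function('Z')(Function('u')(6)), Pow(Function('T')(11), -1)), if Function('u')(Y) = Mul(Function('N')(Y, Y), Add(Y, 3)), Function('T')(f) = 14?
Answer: Rational(72, 469) ≈ 0.15352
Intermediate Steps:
Function('u')(Y) = Mul(Pow(Add(-2, Y), 2), Add(3, Y)) (Function('u')(Y) = Mul(Pow(Add(-2, Y), 2), Add(Y, 3)) = Mul(Pow(Add(-2, Y), 2), Add(3, Y)))
Function('Z')(L) = Mul(2, L, Pow(Add(-10, L), -1)) (Function('Z')(L) = Mul(Mul(2, L), Pow(Add(-10, L), -1)) = Mul(2, L, Pow(Add(-10, L), -1)))
Mul(Function('Z')(Function('u')(6)), Pow(Function('T')(11), -1)) = Mul(Mul(2, Mul(Pow(Add(-2, 6), 2), Add(3, 6)), Pow(Add(-10, Mul(Pow(Add(-2, 6), 2), Add(3, 6))), -1)), Pow(14, -1)) = Mul(Mul(2, Mul(Pow(4, 2), 9), Pow(Add(-10, Mul(Pow(4, 2), 9)), -1)), Rational(1, 14)) = Mul(Mul(2, Mul(16, 9), Pow(Add(-10, Mul(16, 9)), -1)), Rational(1, 14)) = Mul(Mul(2, 144, Pow(Add(-10, 144), -1)), Rational(1, 14)) = Mul(Mul(2, 144, Pow(134, -1)), Rational(1, 14)) = Mul(Mul(2, 144, Rational(1, 134)), Rational(1, 14)) = Mul(Rational(144, 67), Rational(1, 14)) = Rational(72, 469)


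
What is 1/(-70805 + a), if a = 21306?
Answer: -1/49499 ≈ -2.0202e-5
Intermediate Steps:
1/(-70805 + a) = 1/(-70805 + 21306) = 1/(-49499) = -1/49499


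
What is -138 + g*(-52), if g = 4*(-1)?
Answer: 70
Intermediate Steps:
g = -4
-138 + g*(-52) = -138 - 4*(-52) = -138 + 208 = 70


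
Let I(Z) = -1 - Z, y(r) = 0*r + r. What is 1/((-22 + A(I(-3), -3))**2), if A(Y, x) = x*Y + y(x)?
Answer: 1/961 ≈ 0.0010406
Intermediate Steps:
y(r) = r (y(r) = 0 + r = r)
A(Y, x) = x + Y*x (A(Y, x) = x*Y + x = Y*x + x = x + Y*x)
1/((-22 + A(I(-3), -3))**2) = 1/((-22 - 3*(1 + (-1 - 1*(-3))))**2) = 1/((-22 - 3*(1 + (-1 + 3)))**2) = 1/((-22 - 3*(1 + 2))**2) = 1/((-22 - 3*3)**2) = 1/((-22 - 9)**2) = 1/((-31)**2) = 1/961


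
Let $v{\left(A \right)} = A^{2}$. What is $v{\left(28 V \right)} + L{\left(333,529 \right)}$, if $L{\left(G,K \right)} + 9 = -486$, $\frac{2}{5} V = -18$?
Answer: $1587105$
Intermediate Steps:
$V = -45$ ($V = \frac{5}{2} \left(-18\right) = -45$)
$L{\left(G,K \right)} = -495$ ($L{\left(G,K \right)} = -9 - 486 = -495$)
$v{\left(28 V \right)} + L{\left(333,529 \right)} = \left(28 \left(-45\right)\right)^{2} - 495 = \left(-1260\right)^{2} - 495 = 1587600 - 495 = 1587105$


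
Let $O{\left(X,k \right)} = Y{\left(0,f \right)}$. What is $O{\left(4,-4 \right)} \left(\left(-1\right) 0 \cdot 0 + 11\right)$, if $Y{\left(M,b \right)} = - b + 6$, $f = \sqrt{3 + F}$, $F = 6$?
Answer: $33$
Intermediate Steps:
$f = 3$ ($f = \sqrt{3 + 6} = \sqrt{9} = 3$)
$Y{\left(M,b \right)} = 6 - b$
$O{\left(X,k \right)} = 3$ ($O{\left(X,k \right)} = 6 - 3 = 3$)
$O{\left(4,-4 \right)} \left(\left(-1\right) 0 \cdot 0 + 11\right) = 3 \left(\left(-1\right) 0 \cdot 0 + 11\right) = 3 \left(0 \cdot 0 + 11\right) = 3 \left(0 + 11\right) = 3 \cdot 11 = 33$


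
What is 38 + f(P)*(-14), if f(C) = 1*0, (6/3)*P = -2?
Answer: 38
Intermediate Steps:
P = -1 (P = (½)*(-2) = -1)
f(C) = 0
38 + f(P)*(-14) = 38 + 0*(-14) = 38 + 0 = 38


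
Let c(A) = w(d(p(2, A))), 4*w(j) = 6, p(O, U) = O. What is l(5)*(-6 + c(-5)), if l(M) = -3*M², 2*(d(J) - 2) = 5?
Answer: 675/2 ≈ 337.50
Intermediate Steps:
d(J) = 9/2 (d(J) = 2 + (½)*5 = 2 + 5/2 = 9/2)
w(j) = 3/2 (w(j) = (¼)*6 = 3/2)
c(A) = 3/2
l(5)*(-6 + c(-5)) = (-3*5²)*(-6 + 3/2) = -3*25*(-9/2) = -75*(-9/2) = 675/2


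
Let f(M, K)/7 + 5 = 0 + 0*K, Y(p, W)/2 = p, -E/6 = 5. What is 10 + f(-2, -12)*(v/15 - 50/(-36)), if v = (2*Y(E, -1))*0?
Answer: -695/18 ≈ -38.611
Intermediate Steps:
E = -30 (E = -6*5 = -30)
Y(p, W) = 2*p
v = 0 (v = (2*(2*(-30)))*0 = (2*(-60))*0 = -120*0 = 0)
f(M, K) = -35 (f(M, K) = -35 + 7*(0 + 0*K) = -35 + 7*(0 + 0) = -35 + 7*0 = -35 + 0 = -35)
10 + f(-2, -12)*(v/15 - 50/(-36)) = 10 - 35*(0/15 - 50/(-36)) = 10 - 35*(0*(1/15) - 50*(-1/36)) = 10 - 35*(0 + 25/18) = 10 - 35*25/18 = 10 - 875/18 = -695/18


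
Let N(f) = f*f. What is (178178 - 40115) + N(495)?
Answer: 383088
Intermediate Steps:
N(f) = f²
(178178 - 40115) + N(495) = (178178 - 40115) + 495² = 138063 + 245025 = 383088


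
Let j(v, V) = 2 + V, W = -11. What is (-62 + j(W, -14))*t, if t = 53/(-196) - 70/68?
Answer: 160247/1666 ≈ 96.187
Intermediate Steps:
t = -4331/3332 (t = 53*(-1/196) - 70*1/68 = -53/196 - 35/34 = -4331/3332 ≈ -1.2998)
(-62 + j(W, -14))*t = (-62 + (2 - 14))*(-4331/3332) = (-62 - 12)*(-4331/3332) = -74*(-4331/3332) = 160247/1666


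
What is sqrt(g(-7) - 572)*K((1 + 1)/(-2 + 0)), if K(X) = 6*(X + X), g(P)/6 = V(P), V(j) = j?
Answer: -12*I*sqrt(614) ≈ -297.35*I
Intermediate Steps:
g(P) = 6*P
K(X) = 12*X (K(X) = 6*(2*X) = 12*X)
sqrt(g(-7) - 572)*K((1 + 1)/(-2 + 0)) = sqrt(6*(-7) - 572)*(12*((1 + 1)/(-2 + 0))) = sqrt(-42 - 572)*(12*(2/(-2))) = sqrt(-614)*(12*(2*(-1/2))) = (I*sqrt(614))*(12*(-1)) = (I*sqrt(614))*(-12) = -12*I*sqrt(614)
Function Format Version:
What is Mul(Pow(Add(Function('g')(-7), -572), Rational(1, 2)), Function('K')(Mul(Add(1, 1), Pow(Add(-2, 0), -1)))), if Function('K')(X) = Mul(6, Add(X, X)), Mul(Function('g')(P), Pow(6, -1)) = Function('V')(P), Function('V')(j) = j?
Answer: Mul(-12, I, Pow(614, Rational(1, 2))) ≈ Mul(-297.35, I)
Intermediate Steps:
Function('g')(P) = Mul(6, P)
Function('K')(X) = Mul(12, X) (Function('K')(X) = Mul(6, Mul(2, X)) = Mul(12, X))
Mul(Pow(Add(Function('g')(-7), -572), Rational(1, 2)), Function('K')(Mul(Add(1, 1), Pow(Add(-2, 0), -1)))) = Mul(Pow(Add(Mul(6, -7), -572), Rational(1, 2)), Mul(12, Mul(Add(1, 1), Pow(Add(-2, 0), -1)))) = Mul(Pow(Add(-42, -572), Rational(1, 2)), Mul(12, Mul(2, Pow(-2, -1)))) = Mul(Pow(-614, Rational(1, 2)), Mul(12, Mul(2, Rational(-1, 2)))) = Mul(Mul(I, Pow(614, Rational(1, 2))), Mul(12, -1)) = Mul(Mul(I, Pow(614, Rational(1, 2))), -12) = Mul(-12, I, Pow(614, Rational(1, 2)))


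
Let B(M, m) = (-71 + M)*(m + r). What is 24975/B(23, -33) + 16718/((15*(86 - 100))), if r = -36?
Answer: -2784737/38640 ≈ -72.069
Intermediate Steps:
B(M, m) = (-71 + M)*(-36 + m) (B(M, m) = (-71 + M)*(m - 36) = (-71 + M)*(-36 + m))
24975/B(23, -33) + 16718/((15*(86 - 100))) = 24975/(2556 - 71*(-33) - 36*23 + 23*(-33)) + 16718/((15*(86 - 100))) = 24975/(2556 + 2343 - 828 - 759) + 16718/((15*(-14))) = 24975/3312 + 16718/(-210) = 24975*(1/3312) + 16718*(-1/210) = 2775/368 - 8359/105 = -2784737/38640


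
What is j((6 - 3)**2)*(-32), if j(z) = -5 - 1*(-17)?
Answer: -384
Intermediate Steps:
j(z) = 12 (j(z) = -5 + 17 = 12)
j((6 - 3)**2)*(-32) = 12*(-32) = -384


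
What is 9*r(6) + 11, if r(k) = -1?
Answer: 2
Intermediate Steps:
9*r(6) + 11 = 9*(-1) + 11 = -9 + 11 = 2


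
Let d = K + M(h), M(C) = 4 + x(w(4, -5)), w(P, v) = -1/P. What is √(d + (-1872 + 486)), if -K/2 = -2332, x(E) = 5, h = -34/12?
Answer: √3287 ≈ 57.332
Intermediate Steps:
h = -17/6 (h = -34*1/12 = -17/6 ≈ -2.8333)
M(C) = 9 (M(C) = 4 + 5 = 9)
K = 4664 (K = -2*(-2332) = 4664)
d = 4673 (d = 4664 + 9 = 4673)
√(d + (-1872 + 486)) = √(4673 + (-1872 + 486)) = √(4673 - 1386) = √3287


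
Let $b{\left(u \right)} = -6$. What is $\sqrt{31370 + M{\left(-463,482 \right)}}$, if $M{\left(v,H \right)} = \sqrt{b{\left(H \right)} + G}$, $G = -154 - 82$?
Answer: $\sqrt{31370 + 11 i \sqrt{2}} \approx 177.12 + 0.0439 i$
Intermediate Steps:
$G = -236$ ($G = -154 - 82 = -236$)
$M{\left(v,H \right)} = 11 i \sqrt{2}$ ($M{\left(v,H \right)} = \sqrt{-6 - 236} = \sqrt{-242} = 11 i \sqrt{2}$)
$\sqrt{31370 + M{\left(-463,482 \right)}} = \sqrt{31370 + 11 i \sqrt{2}}$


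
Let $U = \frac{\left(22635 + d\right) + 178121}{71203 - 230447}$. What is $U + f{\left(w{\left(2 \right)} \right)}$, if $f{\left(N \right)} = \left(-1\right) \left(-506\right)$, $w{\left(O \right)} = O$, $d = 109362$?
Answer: $\frac{40133673}{79622} \approx 504.05$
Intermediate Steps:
$f{\left(N \right)} = 506$
$U = - \frac{155059}{79622}$ ($U = \frac{\left(22635 + 109362\right) + 178121}{71203 - 230447} = \frac{131997 + 178121}{-159244} = 310118 \left(- \frac{1}{159244}\right) = - \frac{155059}{79622} \approx -1.9474$)
$U + f{\left(w{\left(2 \right)} \right)} = - \frac{155059}{79622} + 506 = \frac{40133673}{79622}$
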